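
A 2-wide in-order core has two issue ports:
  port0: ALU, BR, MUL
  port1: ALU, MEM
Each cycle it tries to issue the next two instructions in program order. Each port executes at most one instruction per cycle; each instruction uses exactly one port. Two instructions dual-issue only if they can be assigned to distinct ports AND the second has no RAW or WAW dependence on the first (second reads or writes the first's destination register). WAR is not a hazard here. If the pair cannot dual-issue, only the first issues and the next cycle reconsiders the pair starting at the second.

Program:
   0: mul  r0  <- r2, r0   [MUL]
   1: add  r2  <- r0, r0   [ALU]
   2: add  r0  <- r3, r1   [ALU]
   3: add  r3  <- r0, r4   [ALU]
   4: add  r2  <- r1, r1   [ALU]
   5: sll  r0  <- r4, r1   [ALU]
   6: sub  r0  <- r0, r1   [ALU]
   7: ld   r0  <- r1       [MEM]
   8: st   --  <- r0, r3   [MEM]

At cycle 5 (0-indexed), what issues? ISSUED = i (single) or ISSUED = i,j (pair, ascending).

ISSUED = 7

0. mul @i0  | RAW r0
1. add+add @i1,i2  | pair
2. add+add @i3,i4  | pair
3. sll @i5  | RAW+WAW r0
4. sub @i6  | WAW r0
5. ld @i7  | no-port MEM/MEM
6. st @i8  | tail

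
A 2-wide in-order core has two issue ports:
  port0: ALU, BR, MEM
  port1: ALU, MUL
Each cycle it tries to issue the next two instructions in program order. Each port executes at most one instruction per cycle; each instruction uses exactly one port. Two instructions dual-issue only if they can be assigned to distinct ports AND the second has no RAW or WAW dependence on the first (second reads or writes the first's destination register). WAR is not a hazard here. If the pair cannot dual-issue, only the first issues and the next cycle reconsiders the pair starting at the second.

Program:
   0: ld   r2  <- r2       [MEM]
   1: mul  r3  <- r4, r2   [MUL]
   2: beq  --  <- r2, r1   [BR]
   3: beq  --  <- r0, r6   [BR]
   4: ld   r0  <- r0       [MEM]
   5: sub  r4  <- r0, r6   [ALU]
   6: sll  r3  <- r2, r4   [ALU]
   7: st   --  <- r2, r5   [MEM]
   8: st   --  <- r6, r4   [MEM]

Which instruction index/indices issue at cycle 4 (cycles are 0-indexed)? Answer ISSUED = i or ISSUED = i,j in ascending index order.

ISSUED = 5

0. ld.MEM @i0  | RAW r2
1. mul.MUL+beq.BR @i1&i2  | 2-wide
2. beq.BR @i3  | no-port BR/MEM
3. ld.MEM @i4  | RAW r0
4. sub.ALU @i5  | RAW r4
5. sll.ALU+st.MEM @i6&i7  | 2-wide
6. st.MEM @i8  | tail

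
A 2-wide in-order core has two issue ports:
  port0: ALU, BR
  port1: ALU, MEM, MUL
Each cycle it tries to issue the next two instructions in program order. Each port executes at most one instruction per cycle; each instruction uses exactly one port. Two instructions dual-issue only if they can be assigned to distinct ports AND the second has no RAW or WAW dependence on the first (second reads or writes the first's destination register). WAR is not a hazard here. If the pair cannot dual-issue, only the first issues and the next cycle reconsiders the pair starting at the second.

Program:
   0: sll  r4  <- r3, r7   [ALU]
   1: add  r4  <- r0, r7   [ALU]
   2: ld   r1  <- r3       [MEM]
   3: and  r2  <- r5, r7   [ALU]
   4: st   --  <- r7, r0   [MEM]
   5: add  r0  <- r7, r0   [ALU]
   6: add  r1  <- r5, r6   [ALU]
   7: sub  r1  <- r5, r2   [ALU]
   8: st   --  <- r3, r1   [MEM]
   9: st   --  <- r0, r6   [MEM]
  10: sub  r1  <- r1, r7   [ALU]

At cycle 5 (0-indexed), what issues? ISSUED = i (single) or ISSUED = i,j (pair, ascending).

[0] i0  sll.ALU  -- WAW r4
[1] i1&i2  add.ALU;ld.MEM  -- pair
[2] i3&i4  and.ALU;st.MEM  -- pair
[3] i5&i6  add.ALU;add.ALU  -- pair
[4] i7  sub.ALU  -- RAW r1
[5] i8  st.MEM  -- no-port MEM/MEM
[6] i9&i10  st.MEM;sub.ALU  -- pair

ISSUED = 8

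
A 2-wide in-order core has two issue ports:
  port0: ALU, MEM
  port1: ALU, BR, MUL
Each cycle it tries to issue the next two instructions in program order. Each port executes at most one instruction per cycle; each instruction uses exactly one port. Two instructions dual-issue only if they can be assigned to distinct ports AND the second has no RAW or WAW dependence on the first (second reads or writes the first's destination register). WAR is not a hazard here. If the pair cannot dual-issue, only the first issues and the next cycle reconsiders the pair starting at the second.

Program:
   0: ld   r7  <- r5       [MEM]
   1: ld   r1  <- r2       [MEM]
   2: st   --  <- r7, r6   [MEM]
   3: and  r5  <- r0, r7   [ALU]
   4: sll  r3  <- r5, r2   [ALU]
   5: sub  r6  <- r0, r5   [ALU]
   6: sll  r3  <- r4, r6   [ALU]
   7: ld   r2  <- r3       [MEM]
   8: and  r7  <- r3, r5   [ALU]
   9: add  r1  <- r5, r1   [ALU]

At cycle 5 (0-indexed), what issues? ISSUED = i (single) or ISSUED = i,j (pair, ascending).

ISSUED = 7,8

[0] i0  ld.MEM  -- no-port MEM/MEM
[1] i1  ld.MEM  -- no-port MEM/MEM
[2] i2&i3  st.MEM/and.ALU  -- pair
[3] i4&i5  sll.ALU/sub.ALU  -- pair
[4] i6  sll.ALU  -- RAW r3
[5] i7&i8  ld.MEM/and.ALU  -- pair
[6] i9  add.ALU  -- tail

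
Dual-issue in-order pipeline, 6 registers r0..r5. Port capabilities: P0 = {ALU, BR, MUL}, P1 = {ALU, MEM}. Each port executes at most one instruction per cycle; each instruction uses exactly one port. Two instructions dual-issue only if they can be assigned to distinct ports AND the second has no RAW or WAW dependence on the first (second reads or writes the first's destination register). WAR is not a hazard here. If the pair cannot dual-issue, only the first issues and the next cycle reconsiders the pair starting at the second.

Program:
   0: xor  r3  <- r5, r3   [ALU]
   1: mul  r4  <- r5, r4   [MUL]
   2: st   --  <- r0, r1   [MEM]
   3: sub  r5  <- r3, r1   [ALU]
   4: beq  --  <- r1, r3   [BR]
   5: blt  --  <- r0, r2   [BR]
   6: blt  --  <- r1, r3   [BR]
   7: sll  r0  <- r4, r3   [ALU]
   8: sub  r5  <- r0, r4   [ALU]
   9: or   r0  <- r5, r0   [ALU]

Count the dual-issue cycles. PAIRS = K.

PAIRS = 3

  cy0 -> i0,i1 (xor.ALU mul.MUL) dual
  cy1 -> i2,i3 (st.MEM sub.ALU) dual
  cy2 -> i4 (beq.BR) no-port BR/BR
  cy3 -> i5 (blt.BR) no-port BR/BR
  cy4 -> i6,i7 (blt.BR sll.ALU) dual
  cy5 -> i8 (sub.ALU) RAW r5
  cy6 -> i9 (or.ALU) tail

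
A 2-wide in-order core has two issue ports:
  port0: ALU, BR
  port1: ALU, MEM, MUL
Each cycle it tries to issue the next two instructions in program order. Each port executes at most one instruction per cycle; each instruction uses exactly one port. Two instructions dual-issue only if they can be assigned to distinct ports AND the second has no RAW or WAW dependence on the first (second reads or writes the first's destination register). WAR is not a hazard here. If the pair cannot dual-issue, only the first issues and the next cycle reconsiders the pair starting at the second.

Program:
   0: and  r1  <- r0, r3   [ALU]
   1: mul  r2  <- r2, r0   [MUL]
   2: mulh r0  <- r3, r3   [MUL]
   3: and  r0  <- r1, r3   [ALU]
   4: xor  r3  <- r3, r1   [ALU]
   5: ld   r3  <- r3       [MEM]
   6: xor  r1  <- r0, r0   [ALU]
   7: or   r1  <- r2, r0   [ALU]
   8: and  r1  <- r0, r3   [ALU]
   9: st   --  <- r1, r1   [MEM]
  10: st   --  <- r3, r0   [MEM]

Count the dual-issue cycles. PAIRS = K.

PAIRS = 3

[0] i0+i1  and mul  -- 2-wide
[1] i2  mulh  -- WAW r0
[2] i3+i4  and xor  -- 2-wide
[3] i5+i6  ld xor  -- 2-wide
[4] i7  or  -- WAW r1
[5] i8  and  -- RAW r1
[6] i9  st  -- no-port MEM/MEM
[7] i10  st  -- tail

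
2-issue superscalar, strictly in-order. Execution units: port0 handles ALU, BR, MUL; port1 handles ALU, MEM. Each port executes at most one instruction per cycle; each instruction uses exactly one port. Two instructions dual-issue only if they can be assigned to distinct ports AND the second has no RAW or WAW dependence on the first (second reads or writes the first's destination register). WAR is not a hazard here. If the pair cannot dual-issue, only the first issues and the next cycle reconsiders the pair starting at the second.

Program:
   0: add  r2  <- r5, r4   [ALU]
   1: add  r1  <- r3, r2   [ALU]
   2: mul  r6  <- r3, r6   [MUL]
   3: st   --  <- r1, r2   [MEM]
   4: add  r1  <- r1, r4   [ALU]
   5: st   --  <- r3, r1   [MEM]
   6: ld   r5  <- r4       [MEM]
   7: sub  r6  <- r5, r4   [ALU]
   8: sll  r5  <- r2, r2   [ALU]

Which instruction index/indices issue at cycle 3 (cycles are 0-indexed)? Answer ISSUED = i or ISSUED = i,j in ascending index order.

ISSUED = 5

#0 head=0: add.ALU i0 RAW r2
#1 head=1: add.ALU+mul.MUL i1+i2 pair
#2 head=3: st.MEM+add.ALU i3+i4 pair
#3 head=5: st.MEM i5 no-port MEM/MEM
#4 head=6: ld.MEM i6 RAW r5
#5 head=7: sub.ALU+sll.ALU i7+i8 pair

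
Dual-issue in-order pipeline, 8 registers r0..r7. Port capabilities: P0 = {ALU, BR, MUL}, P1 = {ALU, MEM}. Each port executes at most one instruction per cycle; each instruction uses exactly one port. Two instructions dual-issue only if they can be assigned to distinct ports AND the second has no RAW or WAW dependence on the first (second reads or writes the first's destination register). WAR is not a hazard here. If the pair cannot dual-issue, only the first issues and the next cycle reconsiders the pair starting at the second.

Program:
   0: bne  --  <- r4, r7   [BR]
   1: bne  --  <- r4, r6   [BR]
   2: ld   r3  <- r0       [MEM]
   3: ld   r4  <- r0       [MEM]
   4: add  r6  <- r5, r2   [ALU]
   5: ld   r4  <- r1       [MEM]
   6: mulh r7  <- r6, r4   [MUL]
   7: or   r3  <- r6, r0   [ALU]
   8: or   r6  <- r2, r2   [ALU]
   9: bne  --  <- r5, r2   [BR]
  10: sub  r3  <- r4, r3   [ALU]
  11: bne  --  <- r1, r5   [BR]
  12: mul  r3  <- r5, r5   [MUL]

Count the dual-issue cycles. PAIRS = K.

PAIRS = 5

  cy0 -> i0 (bne.BR) no-port BR/BR
  cy1 -> i1&i2 (bne.BR+ld.MEM) 2-wide
  cy2 -> i3&i4 (ld.MEM+add.ALU) 2-wide
  cy3 -> i5 (ld.MEM) RAW r4
  cy4 -> i6&i7 (mulh.MUL+or.ALU) 2-wide
  cy5 -> i8&i9 (or.ALU+bne.BR) 2-wide
  cy6 -> i10&i11 (sub.ALU+bne.BR) 2-wide
  cy7 -> i12 (mul.MUL) tail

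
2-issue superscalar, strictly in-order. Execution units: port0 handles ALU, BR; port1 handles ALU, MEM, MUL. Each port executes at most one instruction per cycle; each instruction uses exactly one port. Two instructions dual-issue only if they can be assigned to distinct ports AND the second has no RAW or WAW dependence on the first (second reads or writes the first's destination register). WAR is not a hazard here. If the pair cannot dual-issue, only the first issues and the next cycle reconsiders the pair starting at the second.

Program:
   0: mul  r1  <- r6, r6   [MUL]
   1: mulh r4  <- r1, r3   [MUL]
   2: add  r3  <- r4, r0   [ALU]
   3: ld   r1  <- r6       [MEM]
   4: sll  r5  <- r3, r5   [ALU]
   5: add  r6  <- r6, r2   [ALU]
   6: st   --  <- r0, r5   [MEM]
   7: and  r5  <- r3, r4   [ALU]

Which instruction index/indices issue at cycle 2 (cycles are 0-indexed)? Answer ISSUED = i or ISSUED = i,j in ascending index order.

c0: i0 mul  no-port MUL/MUL
c1: i1 mulh  RAW r4
c2: i2/i3 add/ld  pair
c3: i4/i5 sll/add  pair
c4: i6/i7 st/and  pair

ISSUED = 2,3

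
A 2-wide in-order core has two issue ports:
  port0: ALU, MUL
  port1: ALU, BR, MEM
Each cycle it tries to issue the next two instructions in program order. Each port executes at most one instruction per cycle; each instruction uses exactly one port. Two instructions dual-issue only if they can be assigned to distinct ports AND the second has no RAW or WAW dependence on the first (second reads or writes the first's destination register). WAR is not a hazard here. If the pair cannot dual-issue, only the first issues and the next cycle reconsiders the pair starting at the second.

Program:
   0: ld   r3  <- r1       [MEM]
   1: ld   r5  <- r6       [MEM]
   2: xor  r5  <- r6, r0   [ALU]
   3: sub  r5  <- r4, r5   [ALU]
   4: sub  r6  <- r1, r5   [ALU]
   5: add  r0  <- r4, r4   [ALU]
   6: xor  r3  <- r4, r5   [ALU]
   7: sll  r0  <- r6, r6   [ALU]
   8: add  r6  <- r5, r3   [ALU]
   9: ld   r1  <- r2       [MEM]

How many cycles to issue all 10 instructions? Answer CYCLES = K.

CYCLES = 7

#0 head=0: ld.MEM i0 no-port MEM/MEM
#1 head=1: ld.MEM i1 WAW r5
#2 head=2: xor.ALU i2 RAW+WAW r5
#3 head=3: sub.ALU i3 RAW r5
#4 head=4: sub.ALU add.ALU i4+i5 dual
#5 head=6: xor.ALU sll.ALU i6+i7 dual
#6 head=8: add.ALU ld.MEM i8+i9 dual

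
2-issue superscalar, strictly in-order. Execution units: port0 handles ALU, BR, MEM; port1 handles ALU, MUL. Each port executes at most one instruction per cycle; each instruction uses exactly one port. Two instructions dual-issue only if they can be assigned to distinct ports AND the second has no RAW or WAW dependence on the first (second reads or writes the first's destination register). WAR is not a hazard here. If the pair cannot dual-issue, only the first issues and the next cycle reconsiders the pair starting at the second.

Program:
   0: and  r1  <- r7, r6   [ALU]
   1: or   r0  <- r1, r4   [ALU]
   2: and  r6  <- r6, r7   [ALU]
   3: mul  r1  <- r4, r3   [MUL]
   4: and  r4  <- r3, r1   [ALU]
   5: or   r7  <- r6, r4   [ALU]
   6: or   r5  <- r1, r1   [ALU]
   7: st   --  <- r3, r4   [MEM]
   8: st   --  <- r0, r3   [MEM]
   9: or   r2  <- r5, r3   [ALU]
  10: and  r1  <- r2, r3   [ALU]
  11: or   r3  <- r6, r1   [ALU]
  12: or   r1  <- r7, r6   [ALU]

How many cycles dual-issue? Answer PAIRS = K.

c0: i0 and  RAW r1
c1: i1/i2 or;and  2-wide
c2: i3 mul  RAW r1
c3: i4 and  RAW r4
c4: i5/i6 or;or  2-wide
c5: i7 st  no-port MEM/MEM
c6: i8/i9 st;or  2-wide
c7: i10 and  RAW r1
c8: i11/i12 or;or  2-wide

PAIRS = 4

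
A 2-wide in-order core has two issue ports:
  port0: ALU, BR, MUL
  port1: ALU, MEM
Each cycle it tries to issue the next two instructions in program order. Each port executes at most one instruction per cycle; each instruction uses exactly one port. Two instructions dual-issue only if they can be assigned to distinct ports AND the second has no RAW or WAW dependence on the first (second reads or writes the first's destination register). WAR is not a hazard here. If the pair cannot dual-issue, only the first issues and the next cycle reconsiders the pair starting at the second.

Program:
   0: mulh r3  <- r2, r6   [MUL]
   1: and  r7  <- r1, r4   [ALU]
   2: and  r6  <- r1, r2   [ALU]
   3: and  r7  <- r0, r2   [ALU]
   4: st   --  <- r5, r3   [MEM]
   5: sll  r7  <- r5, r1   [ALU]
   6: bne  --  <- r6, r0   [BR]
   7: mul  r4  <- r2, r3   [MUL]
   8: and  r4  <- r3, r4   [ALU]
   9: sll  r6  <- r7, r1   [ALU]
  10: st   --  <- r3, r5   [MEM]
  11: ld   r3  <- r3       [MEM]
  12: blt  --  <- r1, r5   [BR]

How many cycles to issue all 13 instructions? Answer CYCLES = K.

[0] i0/i1  mulh+and  -- dual
[1] i2/i3  and+and  -- dual
[2] i4/i5  st+sll  -- dual
[3] i6  bne  -- no-port BR/MUL
[4] i7  mul  -- RAW+WAW r4
[5] i8/i9  and+sll  -- dual
[6] i10  st  -- no-port MEM/MEM
[7] i11/i12  ld+blt  -- dual

CYCLES = 8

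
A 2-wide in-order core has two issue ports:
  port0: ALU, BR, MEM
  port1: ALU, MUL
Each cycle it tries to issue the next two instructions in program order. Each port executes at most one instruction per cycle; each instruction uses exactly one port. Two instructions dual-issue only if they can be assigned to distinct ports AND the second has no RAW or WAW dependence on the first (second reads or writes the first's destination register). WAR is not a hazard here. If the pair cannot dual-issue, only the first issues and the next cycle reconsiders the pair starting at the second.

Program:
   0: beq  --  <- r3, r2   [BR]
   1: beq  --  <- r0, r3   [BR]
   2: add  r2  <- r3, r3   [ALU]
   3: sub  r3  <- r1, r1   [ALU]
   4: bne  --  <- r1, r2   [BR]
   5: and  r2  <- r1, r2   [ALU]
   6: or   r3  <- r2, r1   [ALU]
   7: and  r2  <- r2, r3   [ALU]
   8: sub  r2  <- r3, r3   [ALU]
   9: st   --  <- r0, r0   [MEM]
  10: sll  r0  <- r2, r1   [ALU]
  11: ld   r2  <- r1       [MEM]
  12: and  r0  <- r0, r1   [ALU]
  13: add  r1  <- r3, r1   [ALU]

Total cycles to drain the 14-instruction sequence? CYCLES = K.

[0] i0  beq  -- no-port BR/BR
[1] i1,i2  beq/add  -- dual
[2] i3,i4  sub/bne  -- dual
[3] i5  and  -- RAW r2
[4] i6  or  -- RAW r3
[5] i7  and  -- WAW r2
[6] i8,i9  sub/st  -- dual
[7] i10,i11  sll/ld  -- dual
[8] i12,i13  and/add  -- dual

CYCLES = 9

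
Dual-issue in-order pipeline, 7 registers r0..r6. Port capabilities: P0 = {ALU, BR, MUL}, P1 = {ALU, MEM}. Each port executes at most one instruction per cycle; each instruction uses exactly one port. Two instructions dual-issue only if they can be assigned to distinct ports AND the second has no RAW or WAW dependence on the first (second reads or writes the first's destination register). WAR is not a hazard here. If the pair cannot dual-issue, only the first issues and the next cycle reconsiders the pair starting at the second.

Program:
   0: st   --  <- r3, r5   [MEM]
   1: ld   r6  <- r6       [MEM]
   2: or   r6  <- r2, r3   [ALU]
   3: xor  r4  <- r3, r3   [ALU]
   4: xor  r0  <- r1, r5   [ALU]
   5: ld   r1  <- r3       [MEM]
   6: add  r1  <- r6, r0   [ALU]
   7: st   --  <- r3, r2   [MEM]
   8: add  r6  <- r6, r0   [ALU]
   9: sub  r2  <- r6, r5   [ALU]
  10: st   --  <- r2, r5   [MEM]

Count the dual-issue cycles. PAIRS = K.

PAIRS = 3

c0: i0 st  no-port MEM/MEM
c1: i1 ld  WAW r6
c2: i2&i3 or/xor  pair
c3: i4&i5 xor/ld  pair
c4: i6&i7 add/st  pair
c5: i8 add  RAW r6
c6: i9 sub  RAW r2
c7: i10 st  tail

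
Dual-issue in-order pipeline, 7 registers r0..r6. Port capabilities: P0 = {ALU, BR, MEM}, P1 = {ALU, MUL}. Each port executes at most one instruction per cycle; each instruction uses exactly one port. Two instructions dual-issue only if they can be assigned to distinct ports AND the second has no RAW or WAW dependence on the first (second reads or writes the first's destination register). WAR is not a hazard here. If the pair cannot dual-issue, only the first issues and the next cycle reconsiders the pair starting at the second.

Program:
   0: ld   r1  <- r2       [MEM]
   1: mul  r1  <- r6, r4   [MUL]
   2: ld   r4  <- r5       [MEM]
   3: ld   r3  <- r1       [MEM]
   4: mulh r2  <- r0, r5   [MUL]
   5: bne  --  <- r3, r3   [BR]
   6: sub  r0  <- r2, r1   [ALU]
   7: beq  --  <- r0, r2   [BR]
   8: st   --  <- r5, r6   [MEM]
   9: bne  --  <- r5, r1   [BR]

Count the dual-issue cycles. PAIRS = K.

PAIRS = 3

#0 head=0: ld.MEM i0 WAW r1
#1 head=1: mul.MUL+ld.MEM i1/i2 pair
#2 head=3: ld.MEM+mulh.MUL i3/i4 pair
#3 head=5: bne.BR+sub.ALU i5/i6 pair
#4 head=7: beq.BR i7 no-port BR/MEM
#5 head=8: st.MEM i8 no-port MEM/BR
#6 head=9: bne.BR i9 tail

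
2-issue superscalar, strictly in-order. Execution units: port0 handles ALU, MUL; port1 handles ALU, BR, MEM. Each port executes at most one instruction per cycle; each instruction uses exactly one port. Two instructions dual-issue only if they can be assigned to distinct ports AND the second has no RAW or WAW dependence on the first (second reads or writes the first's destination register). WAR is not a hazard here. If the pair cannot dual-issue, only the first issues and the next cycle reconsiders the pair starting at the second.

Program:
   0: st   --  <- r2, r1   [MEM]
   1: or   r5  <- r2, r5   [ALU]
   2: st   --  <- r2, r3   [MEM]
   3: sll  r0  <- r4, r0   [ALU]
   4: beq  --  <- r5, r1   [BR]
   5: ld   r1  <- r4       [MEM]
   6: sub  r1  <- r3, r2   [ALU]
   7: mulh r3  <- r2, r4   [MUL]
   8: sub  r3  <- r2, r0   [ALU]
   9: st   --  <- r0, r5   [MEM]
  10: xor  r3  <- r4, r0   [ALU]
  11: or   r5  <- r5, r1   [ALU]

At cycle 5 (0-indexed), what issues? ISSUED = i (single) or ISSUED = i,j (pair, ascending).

#0 head=0: st.MEM/or.ALU i0&i1 pair
#1 head=2: st.MEM/sll.ALU i2&i3 pair
#2 head=4: beq.BR i4 no-port BR/MEM
#3 head=5: ld.MEM i5 WAW r1
#4 head=6: sub.ALU/mulh.MUL i6&i7 pair
#5 head=8: sub.ALU/st.MEM i8&i9 pair
#6 head=10: xor.ALU/or.ALU i10&i11 pair

ISSUED = 8,9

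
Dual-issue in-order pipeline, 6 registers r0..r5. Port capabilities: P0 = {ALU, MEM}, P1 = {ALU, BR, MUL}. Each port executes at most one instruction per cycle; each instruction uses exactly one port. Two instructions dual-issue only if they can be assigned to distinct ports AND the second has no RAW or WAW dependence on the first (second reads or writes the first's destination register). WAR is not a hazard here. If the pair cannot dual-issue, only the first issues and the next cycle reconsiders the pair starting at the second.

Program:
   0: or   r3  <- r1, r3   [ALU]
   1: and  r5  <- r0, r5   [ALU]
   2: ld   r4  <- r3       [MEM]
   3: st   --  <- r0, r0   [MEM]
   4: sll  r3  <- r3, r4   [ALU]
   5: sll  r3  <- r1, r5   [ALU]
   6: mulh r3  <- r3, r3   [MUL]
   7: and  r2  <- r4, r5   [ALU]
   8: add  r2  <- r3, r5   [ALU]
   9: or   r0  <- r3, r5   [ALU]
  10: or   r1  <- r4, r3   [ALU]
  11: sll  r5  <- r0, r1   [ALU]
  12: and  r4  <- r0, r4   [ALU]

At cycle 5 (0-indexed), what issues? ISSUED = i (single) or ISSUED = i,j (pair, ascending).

ISSUED = 8,9

#0 head=0: or/and i0/i1 pair
#1 head=2: ld i2 no-port MEM/MEM
#2 head=3: st/sll i3/i4 pair
#3 head=5: sll i5 RAW+WAW r3
#4 head=6: mulh/and i6/i7 pair
#5 head=8: add/or i8/i9 pair
#6 head=10: or i10 RAW r1
#7 head=11: sll/and i11/i12 pair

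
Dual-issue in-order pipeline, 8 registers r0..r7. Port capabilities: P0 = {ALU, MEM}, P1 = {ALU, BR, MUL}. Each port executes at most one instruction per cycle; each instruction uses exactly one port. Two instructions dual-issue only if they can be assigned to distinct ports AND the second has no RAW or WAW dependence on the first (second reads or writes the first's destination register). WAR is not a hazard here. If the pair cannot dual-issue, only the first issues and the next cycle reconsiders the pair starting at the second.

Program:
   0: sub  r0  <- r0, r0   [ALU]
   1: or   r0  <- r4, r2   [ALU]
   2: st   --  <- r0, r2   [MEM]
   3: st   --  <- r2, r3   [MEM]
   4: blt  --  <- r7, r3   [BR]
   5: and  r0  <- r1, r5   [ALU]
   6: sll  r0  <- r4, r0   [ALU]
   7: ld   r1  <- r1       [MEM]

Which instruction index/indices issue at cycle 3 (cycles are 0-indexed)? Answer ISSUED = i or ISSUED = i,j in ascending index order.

ISSUED = 3,4

0. sub @i0  | WAW r0
1. or @i1  | RAW r0
2. st @i2  | no-port MEM/MEM
3. st;blt @i3+i4  | dual
4. and @i5  | RAW+WAW r0
5. sll;ld @i6+i7  | dual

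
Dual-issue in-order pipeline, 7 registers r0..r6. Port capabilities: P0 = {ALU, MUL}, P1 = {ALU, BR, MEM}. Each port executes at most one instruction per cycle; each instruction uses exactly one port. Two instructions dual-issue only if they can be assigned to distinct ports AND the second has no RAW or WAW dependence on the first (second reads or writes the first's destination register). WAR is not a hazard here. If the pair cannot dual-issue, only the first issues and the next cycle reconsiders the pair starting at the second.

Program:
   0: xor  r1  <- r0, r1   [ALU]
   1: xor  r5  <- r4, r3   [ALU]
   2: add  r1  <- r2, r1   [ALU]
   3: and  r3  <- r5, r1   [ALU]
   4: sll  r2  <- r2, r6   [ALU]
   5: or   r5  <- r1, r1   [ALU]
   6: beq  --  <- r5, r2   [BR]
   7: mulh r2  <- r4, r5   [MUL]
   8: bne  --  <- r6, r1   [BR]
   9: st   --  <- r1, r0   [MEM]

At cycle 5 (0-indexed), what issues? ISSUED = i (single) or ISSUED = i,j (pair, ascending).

c0: i0,i1 xor xor  2-wide
c1: i2 add  RAW r1
c2: i3,i4 and sll  2-wide
c3: i5 or  RAW r5
c4: i6,i7 beq mulh  2-wide
c5: i8 bne  no-port BR/MEM
c6: i9 st  tail

ISSUED = 8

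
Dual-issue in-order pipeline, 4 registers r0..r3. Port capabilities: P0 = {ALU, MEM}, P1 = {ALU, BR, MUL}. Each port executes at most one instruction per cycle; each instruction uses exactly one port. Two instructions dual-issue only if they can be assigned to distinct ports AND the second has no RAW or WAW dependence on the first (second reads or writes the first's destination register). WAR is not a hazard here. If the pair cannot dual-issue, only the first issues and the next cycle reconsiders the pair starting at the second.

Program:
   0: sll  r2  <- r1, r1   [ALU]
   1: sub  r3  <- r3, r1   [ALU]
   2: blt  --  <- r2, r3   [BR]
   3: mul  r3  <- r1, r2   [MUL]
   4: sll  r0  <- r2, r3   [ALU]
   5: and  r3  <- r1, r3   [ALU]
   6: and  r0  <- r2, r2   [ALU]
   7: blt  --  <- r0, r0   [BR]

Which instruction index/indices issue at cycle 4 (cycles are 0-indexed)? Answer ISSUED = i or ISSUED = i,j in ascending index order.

ISSUED = 6

0. sll.ALU/sub.ALU @i0/i1  | pair
1. blt.BR @i2  | no-port BR/MUL
2. mul.MUL @i3  | RAW r3
3. sll.ALU/and.ALU @i4/i5  | pair
4. and.ALU @i6  | RAW r0
5. blt.BR @i7  | tail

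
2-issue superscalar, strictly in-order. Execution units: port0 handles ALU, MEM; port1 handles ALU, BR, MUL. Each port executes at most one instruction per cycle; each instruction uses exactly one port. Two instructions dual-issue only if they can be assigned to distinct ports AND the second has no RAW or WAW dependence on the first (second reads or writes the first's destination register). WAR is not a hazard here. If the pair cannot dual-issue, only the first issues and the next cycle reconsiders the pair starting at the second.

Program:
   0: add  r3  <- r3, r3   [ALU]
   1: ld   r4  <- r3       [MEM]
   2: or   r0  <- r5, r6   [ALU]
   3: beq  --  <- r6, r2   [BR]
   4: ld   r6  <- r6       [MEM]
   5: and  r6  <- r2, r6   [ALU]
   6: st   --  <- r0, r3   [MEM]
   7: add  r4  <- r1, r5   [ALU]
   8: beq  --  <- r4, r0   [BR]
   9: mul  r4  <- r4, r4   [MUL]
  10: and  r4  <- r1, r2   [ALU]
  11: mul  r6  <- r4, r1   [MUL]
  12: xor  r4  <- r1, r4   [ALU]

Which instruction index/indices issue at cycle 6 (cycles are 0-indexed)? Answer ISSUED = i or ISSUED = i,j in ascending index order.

c0: i0 add.ALU  RAW r3
c1: i1,i2 ld.MEM+or.ALU  pair
c2: i3,i4 beq.BR+ld.MEM  pair
c3: i5,i6 and.ALU+st.MEM  pair
c4: i7 add.ALU  RAW r4
c5: i8 beq.BR  no-port BR/MUL
c6: i9 mul.MUL  WAW r4
c7: i10 and.ALU  RAW r4
c8: i11,i12 mul.MUL+xor.ALU  pair

ISSUED = 9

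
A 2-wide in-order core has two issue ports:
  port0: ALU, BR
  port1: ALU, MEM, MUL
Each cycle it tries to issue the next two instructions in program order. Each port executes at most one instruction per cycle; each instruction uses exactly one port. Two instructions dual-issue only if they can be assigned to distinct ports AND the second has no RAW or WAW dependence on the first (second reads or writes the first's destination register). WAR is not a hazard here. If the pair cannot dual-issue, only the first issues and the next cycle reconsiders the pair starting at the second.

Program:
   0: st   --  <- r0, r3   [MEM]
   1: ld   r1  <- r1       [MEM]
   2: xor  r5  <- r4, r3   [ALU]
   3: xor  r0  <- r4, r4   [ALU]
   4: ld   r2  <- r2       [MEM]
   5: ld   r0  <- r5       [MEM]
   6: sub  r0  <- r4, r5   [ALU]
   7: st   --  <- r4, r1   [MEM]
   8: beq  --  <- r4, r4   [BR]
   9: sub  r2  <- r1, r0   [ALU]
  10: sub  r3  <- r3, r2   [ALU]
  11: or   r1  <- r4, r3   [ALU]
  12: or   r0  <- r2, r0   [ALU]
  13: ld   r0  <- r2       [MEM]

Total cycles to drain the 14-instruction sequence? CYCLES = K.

CYCLES = 9

t=0 i0:st.MEM ; no-port MEM/MEM
t=1 i1/i2:ld.MEM xor.ALU ; pair
t=2 i3/i4:xor.ALU ld.MEM ; pair
t=3 i5:ld.MEM ; WAW r0
t=4 i6/i7:sub.ALU st.MEM ; pair
t=5 i8/i9:beq.BR sub.ALU ; pair
t=6 i10:sub.ALU ; RAW r3
t=7 i11/i12:or.ALU or.ALU ; pair
t=8 i13:ld.MEM ; tail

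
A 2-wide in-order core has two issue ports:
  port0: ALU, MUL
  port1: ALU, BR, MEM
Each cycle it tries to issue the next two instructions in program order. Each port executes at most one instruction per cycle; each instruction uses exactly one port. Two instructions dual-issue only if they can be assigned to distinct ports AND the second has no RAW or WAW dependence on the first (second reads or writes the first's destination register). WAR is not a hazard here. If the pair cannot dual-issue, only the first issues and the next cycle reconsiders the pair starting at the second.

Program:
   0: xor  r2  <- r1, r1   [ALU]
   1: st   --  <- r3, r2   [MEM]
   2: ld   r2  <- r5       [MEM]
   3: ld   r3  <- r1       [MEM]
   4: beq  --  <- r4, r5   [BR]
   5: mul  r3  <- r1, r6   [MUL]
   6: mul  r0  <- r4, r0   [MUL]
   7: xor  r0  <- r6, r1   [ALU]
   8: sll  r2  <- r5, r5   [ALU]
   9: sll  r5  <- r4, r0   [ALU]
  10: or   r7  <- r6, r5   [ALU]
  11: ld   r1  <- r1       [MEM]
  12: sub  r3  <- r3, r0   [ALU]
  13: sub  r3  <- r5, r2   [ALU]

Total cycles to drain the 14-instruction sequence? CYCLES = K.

CYCLES = 11

#0 head=0: xor i0 RAW r2
#1 head=1: st i1 no-port MEM/MEM
#2 head=2: ld i2 no-port MEM/MEM
#3 head=3: ld i3 no-port MEM/BR
#4 head=4: beq;mul i4&i5 dual
#5 head=6: mul i6 WAW r0
#6 head=7: xor;sll i7&i8 dual
#7 head=9: sll i9 RAW r5
#8 head=10: or;ld i10&i11 dual
#9 head=12: sub i12 WAW r3
#10 head=13: sub i13 tail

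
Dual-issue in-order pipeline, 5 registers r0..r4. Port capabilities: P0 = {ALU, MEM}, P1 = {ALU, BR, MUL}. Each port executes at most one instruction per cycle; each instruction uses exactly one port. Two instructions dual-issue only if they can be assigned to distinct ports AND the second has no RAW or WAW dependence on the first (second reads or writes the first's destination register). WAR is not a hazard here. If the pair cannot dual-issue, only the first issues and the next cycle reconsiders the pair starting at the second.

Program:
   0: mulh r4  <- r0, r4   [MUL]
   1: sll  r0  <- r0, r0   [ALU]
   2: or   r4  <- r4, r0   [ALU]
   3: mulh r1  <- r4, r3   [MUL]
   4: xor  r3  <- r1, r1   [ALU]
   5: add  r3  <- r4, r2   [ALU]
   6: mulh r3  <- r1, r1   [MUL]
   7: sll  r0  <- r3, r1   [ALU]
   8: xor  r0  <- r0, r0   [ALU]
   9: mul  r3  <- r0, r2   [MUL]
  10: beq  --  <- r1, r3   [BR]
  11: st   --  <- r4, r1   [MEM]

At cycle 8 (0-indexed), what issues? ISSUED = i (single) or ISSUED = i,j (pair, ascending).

c0: i0,i1 mulh.MUL+sll.ALU  dual
c1: i2 or.ALU  RAW r4
c2: i3 mulh.MUL  RAW r1
c3: i4 xor.ALU  WAW r3
c4: i5 add.ALU  WAW r3
c5: i6 mulh.MUL  RAW r3
c6: i7 sll.ALU  RAW+WAW r0
c7: i8 xor.ALU  RAW r0
c8: i9 mul.MUL  no-port MUL/BR
c9: i10,i11 beq.BR+st.MEM  dual

ISSUED = 9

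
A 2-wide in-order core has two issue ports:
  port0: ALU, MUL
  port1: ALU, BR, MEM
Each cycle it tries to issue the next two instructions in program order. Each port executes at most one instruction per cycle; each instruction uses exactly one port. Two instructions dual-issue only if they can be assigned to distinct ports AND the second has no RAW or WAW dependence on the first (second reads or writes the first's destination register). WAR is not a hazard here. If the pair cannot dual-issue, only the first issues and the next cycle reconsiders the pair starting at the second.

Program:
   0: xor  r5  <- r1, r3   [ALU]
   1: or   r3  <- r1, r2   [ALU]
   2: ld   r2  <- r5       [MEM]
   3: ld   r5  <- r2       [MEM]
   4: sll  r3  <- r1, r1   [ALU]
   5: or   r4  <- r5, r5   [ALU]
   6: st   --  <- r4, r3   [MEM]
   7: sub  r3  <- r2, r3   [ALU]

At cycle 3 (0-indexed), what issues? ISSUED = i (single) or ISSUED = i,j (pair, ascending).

ISSUED = 5

#0 head=0: xor/or i0&i1 pair
#1 head=2: ld i2 no-port MEM/MEM
#2 head=3: ld/sll i3&i4 pair
#3 head=5: or i5 RAW r4
#4 head=6: st/sub i6&i7 pair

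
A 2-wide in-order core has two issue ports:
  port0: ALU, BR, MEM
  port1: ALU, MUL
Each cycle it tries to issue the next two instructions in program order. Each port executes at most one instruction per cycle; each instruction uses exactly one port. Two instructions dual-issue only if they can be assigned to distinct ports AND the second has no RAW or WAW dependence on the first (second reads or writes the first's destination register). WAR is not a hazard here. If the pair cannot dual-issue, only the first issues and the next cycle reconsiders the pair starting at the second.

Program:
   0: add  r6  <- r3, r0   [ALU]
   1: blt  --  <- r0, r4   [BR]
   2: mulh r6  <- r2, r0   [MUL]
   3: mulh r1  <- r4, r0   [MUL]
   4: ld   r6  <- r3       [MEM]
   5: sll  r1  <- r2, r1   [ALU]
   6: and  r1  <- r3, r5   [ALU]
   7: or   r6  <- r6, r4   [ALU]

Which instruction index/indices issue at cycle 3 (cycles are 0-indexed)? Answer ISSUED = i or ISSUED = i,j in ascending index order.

t=0 i0&i1:add.ALU;blt.BR ; pair
t=1 i2:mulh.MUL ; no-port MUL/MUL
t=2 i3&i4:mulh.MUL;ld.MEM ; pair
t=3 i5:sll.ALU ; WAW r1
t=4 i6&i7:and.ALU;or.ALU ; pair

ISSUED = 5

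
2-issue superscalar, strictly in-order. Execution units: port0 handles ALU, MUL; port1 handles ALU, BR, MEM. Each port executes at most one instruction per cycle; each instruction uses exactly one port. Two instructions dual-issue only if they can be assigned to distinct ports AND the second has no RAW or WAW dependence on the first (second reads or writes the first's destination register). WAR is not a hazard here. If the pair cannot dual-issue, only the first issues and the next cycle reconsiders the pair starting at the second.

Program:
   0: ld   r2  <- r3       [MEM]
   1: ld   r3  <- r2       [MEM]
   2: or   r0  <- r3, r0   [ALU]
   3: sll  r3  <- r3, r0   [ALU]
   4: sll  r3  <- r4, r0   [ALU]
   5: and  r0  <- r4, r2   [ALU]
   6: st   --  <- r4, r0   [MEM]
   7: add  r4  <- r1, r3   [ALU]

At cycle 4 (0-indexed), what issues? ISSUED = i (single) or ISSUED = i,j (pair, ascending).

#0 head=0: ld i0 no-port MEM/MEM
#1 head=1: ld i1 RAW r3
#2 head=2: or i2 RAW r0
#3 head=3: sll i3 WAW r3
#4 head=4: sll+and i4/i5 2-wide
#5 head=6: st+add i6/i7 2-wide

ISSUED = 4,5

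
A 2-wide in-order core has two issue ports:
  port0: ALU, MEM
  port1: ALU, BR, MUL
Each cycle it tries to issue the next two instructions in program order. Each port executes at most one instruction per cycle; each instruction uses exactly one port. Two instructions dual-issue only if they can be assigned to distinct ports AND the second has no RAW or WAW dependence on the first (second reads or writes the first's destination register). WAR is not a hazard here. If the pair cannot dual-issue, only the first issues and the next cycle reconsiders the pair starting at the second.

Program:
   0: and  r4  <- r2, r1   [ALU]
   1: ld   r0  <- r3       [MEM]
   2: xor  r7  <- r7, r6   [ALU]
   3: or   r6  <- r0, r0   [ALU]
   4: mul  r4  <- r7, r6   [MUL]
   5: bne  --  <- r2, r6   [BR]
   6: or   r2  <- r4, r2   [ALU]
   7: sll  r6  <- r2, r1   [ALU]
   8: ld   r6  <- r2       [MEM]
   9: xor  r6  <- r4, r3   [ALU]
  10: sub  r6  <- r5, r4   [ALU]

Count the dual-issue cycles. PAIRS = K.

[0] i0+i1  and ld  -- 2-wide
[1] i2+i3  xor or  -- 2-wide
[2] i4  mul  -- no-port MUL/BR
[3] i5+i6  bne or  -- 2-wide
[4] i7  sll  -- WAW r6
[5] i8  ld  -- WAW r6
[6] i9  xor  -- WAW r6
[7] i10  sub  -- tail

PAIRS = 3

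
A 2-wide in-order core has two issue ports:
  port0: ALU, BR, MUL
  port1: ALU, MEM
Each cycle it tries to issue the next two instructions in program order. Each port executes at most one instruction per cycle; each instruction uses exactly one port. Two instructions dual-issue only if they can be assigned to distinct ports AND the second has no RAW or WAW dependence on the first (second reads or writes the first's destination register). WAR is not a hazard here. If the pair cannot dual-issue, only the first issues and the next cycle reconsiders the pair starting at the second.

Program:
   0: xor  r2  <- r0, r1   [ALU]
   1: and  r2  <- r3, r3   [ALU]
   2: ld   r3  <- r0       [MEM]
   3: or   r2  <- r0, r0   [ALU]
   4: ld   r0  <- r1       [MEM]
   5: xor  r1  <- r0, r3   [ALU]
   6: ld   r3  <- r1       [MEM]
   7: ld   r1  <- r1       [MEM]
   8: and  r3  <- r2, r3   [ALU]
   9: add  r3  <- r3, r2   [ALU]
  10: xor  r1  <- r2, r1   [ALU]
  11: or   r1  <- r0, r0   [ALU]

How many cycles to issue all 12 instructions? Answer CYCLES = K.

0. xor @i0  | WAW r2
1. and/ld @i1,i2  | pair
2. or/ld @i3,i4  | pair
3. xor @i5  | RAW r1
4. ld @i6  | no-port MEM/MEM
5. ld/and @i7,i8  | pair
6. add/xor @i9,i10  | pair
7. or @i11  | tail

CYCLES = 8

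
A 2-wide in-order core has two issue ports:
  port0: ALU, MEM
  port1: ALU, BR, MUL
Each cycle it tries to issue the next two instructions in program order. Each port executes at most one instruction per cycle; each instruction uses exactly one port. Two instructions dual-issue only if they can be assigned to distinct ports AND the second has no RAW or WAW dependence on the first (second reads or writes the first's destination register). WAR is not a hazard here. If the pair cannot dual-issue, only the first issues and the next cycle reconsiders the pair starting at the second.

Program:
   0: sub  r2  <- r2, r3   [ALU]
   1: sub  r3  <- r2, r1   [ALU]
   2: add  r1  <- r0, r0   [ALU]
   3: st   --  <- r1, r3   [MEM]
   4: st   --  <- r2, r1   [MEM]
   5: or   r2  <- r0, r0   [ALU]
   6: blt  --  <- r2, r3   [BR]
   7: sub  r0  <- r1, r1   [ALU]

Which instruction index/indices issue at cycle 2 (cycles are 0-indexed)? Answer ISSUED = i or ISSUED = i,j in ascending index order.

#0 head=0: sub.ALU i0 RAW r2
#1 head=1: sub.ALU+add.ALU i1/i2 2-wide
#2 head=3: st.MEM i3 no-port MEM/MEM
#3 head=4: st.MEM+or.ALU i4/i5 2-wide
#4 head=6: blt.BR+sub.ALU i6/i7 2-wide

ISSUED = 3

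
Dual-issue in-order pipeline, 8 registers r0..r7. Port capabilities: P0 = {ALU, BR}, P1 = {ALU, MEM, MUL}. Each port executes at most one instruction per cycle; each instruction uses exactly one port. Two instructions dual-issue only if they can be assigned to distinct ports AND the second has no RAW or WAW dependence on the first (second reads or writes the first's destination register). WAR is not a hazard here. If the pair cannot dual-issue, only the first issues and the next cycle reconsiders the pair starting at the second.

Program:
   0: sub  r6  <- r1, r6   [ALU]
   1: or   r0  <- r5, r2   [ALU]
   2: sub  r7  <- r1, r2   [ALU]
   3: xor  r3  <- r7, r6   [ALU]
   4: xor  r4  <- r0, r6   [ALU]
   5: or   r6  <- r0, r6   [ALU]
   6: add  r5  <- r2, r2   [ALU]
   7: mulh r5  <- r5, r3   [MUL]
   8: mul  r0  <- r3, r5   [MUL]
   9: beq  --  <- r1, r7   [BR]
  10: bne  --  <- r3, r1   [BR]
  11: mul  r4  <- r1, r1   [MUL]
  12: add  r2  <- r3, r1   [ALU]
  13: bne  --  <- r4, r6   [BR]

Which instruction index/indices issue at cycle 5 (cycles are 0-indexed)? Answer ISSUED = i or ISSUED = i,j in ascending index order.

t=0 i0+i1:sub.ALU/or.ALU ; 2-wide
t=1 i2:sub.ALU ; RAW r7
t=2 i3+i4:xor.ALU/xor.ALU ; 2-wide
t=3 i5+i6:or.ALU/add.ALU ; 2-wide
t=4 i7:mulh.MUL ; no-port MUL/MUL
t=5 i8+i9:mul.MUL/beq.BR ; 2-wide
t=6 i10+i11:bne.BR/mul.MUL ; 2-wide
t=7 i12+i13:add.ALU/bne.BR ; 2-wide

ISSUED = 8,9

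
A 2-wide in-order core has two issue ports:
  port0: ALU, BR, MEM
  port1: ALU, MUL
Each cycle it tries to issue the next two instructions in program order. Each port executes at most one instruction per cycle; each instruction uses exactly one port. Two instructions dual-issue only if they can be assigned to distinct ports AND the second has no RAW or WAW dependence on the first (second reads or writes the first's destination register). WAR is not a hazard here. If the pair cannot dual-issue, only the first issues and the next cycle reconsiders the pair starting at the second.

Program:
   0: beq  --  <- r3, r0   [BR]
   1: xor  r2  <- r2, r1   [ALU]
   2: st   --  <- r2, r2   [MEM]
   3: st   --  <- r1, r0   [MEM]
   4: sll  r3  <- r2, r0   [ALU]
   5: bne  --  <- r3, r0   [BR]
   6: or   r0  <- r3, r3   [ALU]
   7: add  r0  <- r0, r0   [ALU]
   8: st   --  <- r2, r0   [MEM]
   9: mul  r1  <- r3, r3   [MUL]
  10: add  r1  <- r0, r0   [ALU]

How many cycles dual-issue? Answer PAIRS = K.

[0] i0/i1  beq.BR;xor.ALU  -- 2-wide
[1] i2  st.MEM  -- no-port MEM/MEM
[2] i3/i4  st.MEM;sll.ALU  -- 2-wide
[3] i5/i6  bne.BR;or.ALU  -- 2-wide
[4] i7  add.ALU  -- RAW r0
[5] i8/i9  st.MEM;mul.MUL  -- 2-wide
[6] i10  add.ALU  -- tail

PAIRS = 4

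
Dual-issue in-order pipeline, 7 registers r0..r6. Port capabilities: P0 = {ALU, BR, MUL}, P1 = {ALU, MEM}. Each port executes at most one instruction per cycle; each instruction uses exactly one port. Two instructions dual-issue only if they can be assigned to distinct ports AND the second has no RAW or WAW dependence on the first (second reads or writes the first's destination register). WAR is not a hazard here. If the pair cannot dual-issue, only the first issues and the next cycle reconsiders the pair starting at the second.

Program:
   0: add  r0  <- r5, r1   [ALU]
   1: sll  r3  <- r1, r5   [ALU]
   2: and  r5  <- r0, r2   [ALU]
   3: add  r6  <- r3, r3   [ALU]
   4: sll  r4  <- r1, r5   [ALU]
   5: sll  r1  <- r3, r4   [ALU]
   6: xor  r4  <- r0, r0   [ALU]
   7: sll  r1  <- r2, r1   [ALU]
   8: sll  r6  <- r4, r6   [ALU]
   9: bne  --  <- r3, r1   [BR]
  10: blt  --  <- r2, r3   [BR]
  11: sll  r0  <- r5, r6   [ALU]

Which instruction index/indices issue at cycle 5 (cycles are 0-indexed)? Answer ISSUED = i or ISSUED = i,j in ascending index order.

0. add+sll @i0&i1  | pair
1. and+add @i2&i3  | pair
2. sll @i4  | RAW r4
3. sll+xor @i5&i6  | pair
4. sll+sll @i7&i8  | pair
5. bne @i9  | no-port BR/BR
6. blt+sll @i10&i11  | pair

ISSUED = 9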